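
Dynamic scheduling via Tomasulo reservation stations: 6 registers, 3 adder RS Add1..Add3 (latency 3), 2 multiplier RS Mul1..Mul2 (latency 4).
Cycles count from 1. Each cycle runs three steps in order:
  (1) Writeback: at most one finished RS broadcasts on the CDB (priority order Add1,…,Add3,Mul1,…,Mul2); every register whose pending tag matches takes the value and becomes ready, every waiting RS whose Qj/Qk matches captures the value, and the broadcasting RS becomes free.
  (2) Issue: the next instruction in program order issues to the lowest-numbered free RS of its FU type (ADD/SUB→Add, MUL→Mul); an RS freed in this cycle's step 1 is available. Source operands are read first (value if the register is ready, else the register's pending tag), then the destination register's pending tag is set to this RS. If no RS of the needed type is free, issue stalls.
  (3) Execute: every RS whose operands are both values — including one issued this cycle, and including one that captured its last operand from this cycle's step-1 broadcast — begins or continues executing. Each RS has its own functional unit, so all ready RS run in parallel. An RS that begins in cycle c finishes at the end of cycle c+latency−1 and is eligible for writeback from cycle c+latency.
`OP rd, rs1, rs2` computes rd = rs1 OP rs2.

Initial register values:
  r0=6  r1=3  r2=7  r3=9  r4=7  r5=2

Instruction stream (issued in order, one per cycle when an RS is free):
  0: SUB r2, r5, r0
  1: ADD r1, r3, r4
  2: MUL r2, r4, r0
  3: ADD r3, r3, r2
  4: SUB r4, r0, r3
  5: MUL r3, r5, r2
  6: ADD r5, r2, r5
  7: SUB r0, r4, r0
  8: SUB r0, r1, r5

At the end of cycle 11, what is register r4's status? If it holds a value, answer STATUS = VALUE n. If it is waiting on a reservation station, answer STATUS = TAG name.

  c1: issue SUB r2<-Add1  regs: r0:6,r1:3,r2:Add1,r3:9,r4:7,r5:2
  c2: issue ADD r1<-Add2  regs: r0:6,r1:Add2,r2:Add1,r3:9,r4:7,r5:2
  c3: issue MUL r2<-Mul1  regs: r0:6,r1:Add2,r2:Mul1,r3:9,r4:7,r5:2
  c4: CDB Add1=-4; issue ADD r3<-Add1  regs: r0:6,r1:Add2,r2:Mul1,r3:Add1,r4:7,r5:2
  c5: CDB Add2=16; issue SUB r4<-Add2  regs: r0:6,r1:16,r2:Mul1,r3:Add1,r4:Add2,r5:2
  c6: issue MUL r3<-Mul2  regs: r0:6,r1:16,r2:Mul1,r3:Mul2,r4:Add2,r5:2
  c7: CDB Mul1=42; issue ADD r5<-Add3  regs: r0:6,r1:16,r2:42,r3:Mul2,r4:Add2,r5:Add3
  c8: stall  regs: r0:6,r1:16,r2:42,r3:Mul2,r4:Add2,r5:Add3
  c9: stall  regs: r0:6,r1:16,r2:42,r3:Mul2,r4:Add2,r5:Add3
  c10: CDB Add1=51; issue SUB r0<-Add1  regs: r0:Add1,r1:16,r2:42,r3:Mul2,r4:Add2,r5:Add3
  c11: CDB Add3=44; issue SUB r0<-Add3  regs: r0:Add3,r1:16,r2:42,r3:Mul2,r4:Add2,r5:44

STATUS = TAG Add2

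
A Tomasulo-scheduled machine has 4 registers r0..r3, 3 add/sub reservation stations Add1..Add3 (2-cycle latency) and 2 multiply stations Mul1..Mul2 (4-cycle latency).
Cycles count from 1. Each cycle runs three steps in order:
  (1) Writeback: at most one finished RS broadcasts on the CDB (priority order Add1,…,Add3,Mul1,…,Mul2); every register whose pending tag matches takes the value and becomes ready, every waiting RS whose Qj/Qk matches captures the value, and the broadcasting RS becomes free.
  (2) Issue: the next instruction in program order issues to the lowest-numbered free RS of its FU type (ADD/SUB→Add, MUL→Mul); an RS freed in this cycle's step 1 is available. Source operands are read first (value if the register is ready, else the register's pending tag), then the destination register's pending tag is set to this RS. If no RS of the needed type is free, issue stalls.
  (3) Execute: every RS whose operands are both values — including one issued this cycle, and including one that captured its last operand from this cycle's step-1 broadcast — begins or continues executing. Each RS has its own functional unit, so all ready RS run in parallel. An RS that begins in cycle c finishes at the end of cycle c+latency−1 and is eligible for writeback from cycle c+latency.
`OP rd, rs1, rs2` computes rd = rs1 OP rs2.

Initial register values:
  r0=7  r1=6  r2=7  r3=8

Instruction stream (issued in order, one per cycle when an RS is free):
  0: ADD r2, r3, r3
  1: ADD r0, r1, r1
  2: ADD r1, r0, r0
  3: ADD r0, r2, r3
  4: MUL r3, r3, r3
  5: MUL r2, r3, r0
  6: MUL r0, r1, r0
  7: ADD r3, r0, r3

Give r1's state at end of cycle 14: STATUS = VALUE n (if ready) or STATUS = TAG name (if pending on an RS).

STATUS = VALUE 24

c1: issue ADD r2<-Add1 | r0:7,r1:6,r2:Add1,r3:8
c2: issue ADD r0<-Add2 | r0:Add2,r1:6,r2:Add1,r3:8
c3: CDB Add1=16; issue ADD r1<-Add1 | r0:Add2,r1:Add1,r2:16,r3:8
c4: CDB Add2=12; issue ADD r0<-Add2 | r0:Add2,r1:Add1,r2:16,r3:8
c5: issue MUL r3<-Mul1 | r0:Add2,r1:Add1,r2:16,r3:Mul1
c6: CDB Add1=24; issue MUL r2<-Mul2 | r0:Add2,r1:24,r2:Mul2,r3:Mul1
c7: CDB Add2=24; stall | r0:24,r1:24,r2:Mul2,r3:Mul1
c8: stall | r0:24,r1:24,r2:Mul2,r3:Mul1
c9: CDB Mul1=64; issue MUL r0<-Mul1 | r0:Mul1,r1:24,r2:Mul2,r3:64
c10: issue ADD r3<-Add1 | r0:Mul1,r1:24,r2:Mul2,r3:Add1
c11: - | r0:Mul1,r1:24,r2:Mul2,r3:Add1
c12: - | r0:Mul1,r1:24,r2:Mul2,r3:Add1
c13: CDB Mul1=576 | r0:576,r1:24,r2:Mul2,r3:Add1
c14: CDB Mul2=1536 | r0:576,r1:24,r2:1536,r3:Add1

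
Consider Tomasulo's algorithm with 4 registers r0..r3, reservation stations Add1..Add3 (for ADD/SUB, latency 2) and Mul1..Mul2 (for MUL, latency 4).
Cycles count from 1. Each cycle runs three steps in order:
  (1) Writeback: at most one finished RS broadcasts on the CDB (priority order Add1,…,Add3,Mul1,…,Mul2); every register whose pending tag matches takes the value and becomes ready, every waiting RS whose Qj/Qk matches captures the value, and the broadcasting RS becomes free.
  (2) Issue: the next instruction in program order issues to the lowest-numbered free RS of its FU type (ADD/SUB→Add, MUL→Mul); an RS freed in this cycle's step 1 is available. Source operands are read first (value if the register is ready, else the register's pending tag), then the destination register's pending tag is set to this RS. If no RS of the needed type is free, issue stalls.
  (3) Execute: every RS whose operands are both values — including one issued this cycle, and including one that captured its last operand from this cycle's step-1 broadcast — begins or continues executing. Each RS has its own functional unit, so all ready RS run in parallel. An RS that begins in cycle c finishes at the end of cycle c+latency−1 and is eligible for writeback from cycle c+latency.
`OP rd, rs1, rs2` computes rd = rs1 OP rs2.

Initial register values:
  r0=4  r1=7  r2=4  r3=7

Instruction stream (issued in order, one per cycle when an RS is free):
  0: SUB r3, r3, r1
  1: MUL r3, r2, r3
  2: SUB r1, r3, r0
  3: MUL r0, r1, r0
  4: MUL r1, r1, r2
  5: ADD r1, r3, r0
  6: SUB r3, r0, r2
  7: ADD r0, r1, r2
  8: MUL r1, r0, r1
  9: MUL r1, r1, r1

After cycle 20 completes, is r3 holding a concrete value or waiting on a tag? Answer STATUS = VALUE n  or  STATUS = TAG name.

c1: issue SUB r3<-Add1 | r0:4,r1:7,r2:4,r3:Add1
c2: issue MUL r3<-Mul1 | r0:4,r1:7,r2:4,r3:Mul1
c3: CDB Add1=0; issue SUB r1<-Add1 | r0:4,r1:Add1,r2:4,r3:Mul1
c4: issue MUL r0<-Mul2 | r0:Mul2,r1:Add1,r2:4,r3:Mul1
c5: stall | r0:Mul2,r1:Add1,r2:4,r3:Mul1
c6: stall | r0:Mul2,r1:Add1,r2:4,r3:Mul1
c7: CDB Mul1=0; issue MUL r1<-Mul1 | r0:Mul2,r1:Mul1,r2:4,r3:0
c8: issue ADD r1<-Add2 | r0:Mul2,r1:Add2,r2:4,r3:0
c9: CDB Add1=-4; issue SUB r3<-Add1 | r0:Mul2,r1:Add2,r2:4,r3:Add1
c10: issue ADD r0<-Add3 | r0:Add3,r1:Add2,r2:4,r3:Add1
c11: stall | r0:Add3,r1:Add2,r2:4,r3:Add1
c12: stall | r0:Add3,r1:Add2,r2:4,r3:Add1
c13: CDB Mul1=-16; issue MUL r1<-Mul1 | r0:Add3,r1:Mul1,r2:4,r3:Add1
c14: CDB Mul2=-16; issue MUL r1<-Mul2 | r0:Add3,r1:Mul2,r2:4,r3:Add1
c15: - | r0:Add3,r1:Mul2,r2:4,r3:Add1
c16: CDB Add1=-20 | r0:Add3,r1:Mul2,r2:4,r3:-20
c17: CDB Add2=-16 | r0:Add3,r1:Mul2,r2:4,r3:-20
c18: - | r0:Add3,r1:Mul2,r2:4,r3:-20
c19: CDB Add3=-12 | r0:-12,r1:Mul2,r2:4,r3:-20
c20: - | r0:-12,r1:Mul2,r2:4,r3:-20

STATUS = VALUE -20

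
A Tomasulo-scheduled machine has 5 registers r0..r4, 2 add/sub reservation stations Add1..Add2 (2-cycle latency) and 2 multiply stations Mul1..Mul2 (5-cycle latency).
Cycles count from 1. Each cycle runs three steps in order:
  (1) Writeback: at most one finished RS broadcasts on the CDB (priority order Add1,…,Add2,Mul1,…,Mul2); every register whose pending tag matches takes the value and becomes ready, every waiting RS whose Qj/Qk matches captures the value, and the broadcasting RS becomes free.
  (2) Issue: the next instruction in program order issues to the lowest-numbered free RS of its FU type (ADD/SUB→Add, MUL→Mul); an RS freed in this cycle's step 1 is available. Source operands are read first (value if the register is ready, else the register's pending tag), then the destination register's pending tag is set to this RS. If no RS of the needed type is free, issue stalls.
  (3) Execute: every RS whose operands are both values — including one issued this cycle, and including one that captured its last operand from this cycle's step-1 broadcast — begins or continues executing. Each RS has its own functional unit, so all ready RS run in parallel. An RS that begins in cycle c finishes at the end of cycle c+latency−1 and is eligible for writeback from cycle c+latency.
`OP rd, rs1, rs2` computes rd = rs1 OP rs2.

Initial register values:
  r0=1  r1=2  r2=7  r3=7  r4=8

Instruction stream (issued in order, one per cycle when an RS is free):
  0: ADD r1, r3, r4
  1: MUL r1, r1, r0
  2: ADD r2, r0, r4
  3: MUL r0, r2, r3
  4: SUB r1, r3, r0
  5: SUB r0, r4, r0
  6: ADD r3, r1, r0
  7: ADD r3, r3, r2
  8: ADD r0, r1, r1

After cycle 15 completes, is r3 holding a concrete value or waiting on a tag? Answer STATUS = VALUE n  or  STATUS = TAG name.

STATUS = TAG Add2

  c1: issue ADD r1<-Add1  regs: r0:1,r1:Add1,r2:7,r3:7,r4:8
  c2: issue MUL r1<-Mul1  regs: r0:1,r1:Mul1,r2:7,r3:7,r4:8
  c3: CDB Add1=15; issue ADD r2<-Add1  regs: r0:1,r1:Mul1,r2:Add1,r3:7,r4:8
  c4: issue MUL r0<-Mul2  regs: r0:Mul2,r1:Mul1,r2:Add1,r3:7,r4:8
  c5: CDB Add1=9; issue SUB r1<-Add1  regs: r0:Mul2,r1:Add1,r2:9,r3:7,r4:8
  c6: issue SUB r0<-Add2  regs: r0:Add2,r1:Add1,r2:9,r3:7,r4:8
  c7: stall  regs: r0:Add2,r1:Add1,r2:9,r3:7,r4:8
  c8: CDB Mul1=15; stall  regs: r0:Add2,r1:Add1,r2:9,r3:7,r4:8
  c9: stall  regs: r0:Add2,r1:Add1,r2:9,r3:7,r4:8
  c10: CDB Mul2=63; stall  regs: r0:Add2,r1:Add1,r2:9,r3:7,r4:8
  c11: stall  regs: r0:Add2,r1:Add1,r2:9,r3:7,r4:8
  c12: CDB Add1=-56; issue ADD r3<-Add1  regs: r0:Add2,r1:-56,r2:9,r3:Add1,r4:8
  c13: CDB Add2=-55; issue ADD r3<-Add2  regs: r0:-55,r1:-56,r2:9,r3:Add2,r4:8
  c14: stall  regs: r0:-55,r1:-56,r2:9,r3:Add2,r4:8
  c15: CDB Add1=-111; issue ADD r0<-Add1  regs: r0:Add1,r1:-56,r2:9,r3:Add2,r4:8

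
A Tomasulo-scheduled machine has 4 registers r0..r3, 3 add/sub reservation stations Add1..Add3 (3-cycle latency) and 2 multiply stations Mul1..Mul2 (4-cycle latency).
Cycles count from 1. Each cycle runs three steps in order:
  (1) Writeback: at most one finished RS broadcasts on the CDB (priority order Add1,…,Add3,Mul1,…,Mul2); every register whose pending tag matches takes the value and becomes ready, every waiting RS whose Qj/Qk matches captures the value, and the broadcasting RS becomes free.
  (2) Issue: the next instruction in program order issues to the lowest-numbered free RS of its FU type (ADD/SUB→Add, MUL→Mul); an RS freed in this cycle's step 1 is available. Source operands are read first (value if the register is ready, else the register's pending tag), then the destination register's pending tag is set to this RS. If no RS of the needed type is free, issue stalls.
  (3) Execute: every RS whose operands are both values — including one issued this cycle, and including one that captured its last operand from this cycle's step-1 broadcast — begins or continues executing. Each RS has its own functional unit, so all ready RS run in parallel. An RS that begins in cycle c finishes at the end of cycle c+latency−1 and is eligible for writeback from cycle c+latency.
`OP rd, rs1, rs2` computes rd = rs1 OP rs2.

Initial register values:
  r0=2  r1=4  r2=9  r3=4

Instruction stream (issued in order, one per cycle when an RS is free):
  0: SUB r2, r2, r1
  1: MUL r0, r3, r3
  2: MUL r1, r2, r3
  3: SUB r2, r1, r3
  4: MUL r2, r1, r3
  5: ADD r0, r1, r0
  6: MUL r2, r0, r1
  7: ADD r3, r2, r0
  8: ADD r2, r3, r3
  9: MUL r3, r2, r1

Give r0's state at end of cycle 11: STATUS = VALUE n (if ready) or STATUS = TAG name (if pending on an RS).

c1: issue SUB r2<-Add1 | r0:2,r1:4,r2:Add1,r3:4
c2: issue MUL r0<-Mul1 | r0:Mul1,r1:4,r2:Add1,r3:4
c3: issue MUL r1<-Mul2 | r0:Mul1,r1:Mul2,r2:Add1,r3:4
c4: CDB Add1=5; issue SUB r2<-Add1 | r0:Mul1,r1:Mul2,r2:Add1,r3:4
c5: stall | r0:Mul1,r1:Mul2,r2:Add1,r3:4
c6: CDB Mul1=16; issue MUL r2<-Mul1 | r0:16,r1:Mul2,r2:Mul1,r3:4
c7: issue ADD r0<-Add2 | r0:Add2,r1:Mul2,r2:Mul1,r3:4
c8: CDB Mul2=20; issue MUL r2<-Mul2 | r0:Add2,r1:20,r2:Mul2,r3:4
c9: issue ADD r3<-Add3 | r0:Add2,r1:20,r2:Mul2,r3:Add3
c10: stall | r0:Add2,r1:20,r2:Mul2,r3:Add3
c11: CDB Add1=16; issue ADD r2<-Add1 | r0:Add2,r1:20,r2:Add1,r3:Add3

STATUS = TAG Add2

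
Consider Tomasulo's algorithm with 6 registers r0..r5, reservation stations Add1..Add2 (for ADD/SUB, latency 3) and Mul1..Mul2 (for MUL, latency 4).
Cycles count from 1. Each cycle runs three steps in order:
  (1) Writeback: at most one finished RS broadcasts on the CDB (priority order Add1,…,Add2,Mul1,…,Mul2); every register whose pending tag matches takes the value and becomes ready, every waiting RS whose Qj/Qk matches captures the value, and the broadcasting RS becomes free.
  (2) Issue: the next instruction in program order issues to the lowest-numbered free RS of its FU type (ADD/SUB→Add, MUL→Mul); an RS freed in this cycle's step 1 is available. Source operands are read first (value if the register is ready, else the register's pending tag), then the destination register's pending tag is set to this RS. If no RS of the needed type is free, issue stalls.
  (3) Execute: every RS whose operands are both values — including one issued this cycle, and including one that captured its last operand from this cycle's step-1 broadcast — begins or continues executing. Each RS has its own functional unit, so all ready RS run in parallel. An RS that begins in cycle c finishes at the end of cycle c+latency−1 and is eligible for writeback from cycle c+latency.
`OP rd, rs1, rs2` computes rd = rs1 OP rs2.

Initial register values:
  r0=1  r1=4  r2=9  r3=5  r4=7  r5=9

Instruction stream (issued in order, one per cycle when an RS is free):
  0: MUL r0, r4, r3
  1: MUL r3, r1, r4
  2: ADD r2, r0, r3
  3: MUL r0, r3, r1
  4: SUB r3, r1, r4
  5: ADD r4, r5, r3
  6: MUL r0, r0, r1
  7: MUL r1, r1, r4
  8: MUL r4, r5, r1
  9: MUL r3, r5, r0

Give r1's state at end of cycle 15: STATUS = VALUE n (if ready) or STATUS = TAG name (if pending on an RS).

STATUS = TAG Mul1

c1: issue MUL r0<-Mul1 | r0:Mul1,r1:4,r2:9,r3:5,r4:7,r5:9
c2: issue MUL r3<-Mul2 | r0:Mul1,r1:4,r2:9,r3:Mul2,r4:7,r5:9
c3: issue ADD r2<-Add1 | r0:Mul1,r1:4,r2:Add1,r3:Mul2,r4:7,r5:9
c4: stall | r0:Mul1,r1:4,r2:Add1,r3:Mul2,r4:7,r5:9
c5: CDB Mul1=35; issue MUL r0<-Mul1 | r0:Mul1,r1:4,r2:Add1,r3:Mul2,r4:7,r5:9
c6: CDB Mul2=28; issue SUB r3<-Add2 | r0:Mul1,r1:4,r2:Add1,r3:Add2,r4:7,r5:9
c7: stall | r0:Mul1,r1:4,r2:Add1,r3:Add2,r4:7,r5:9
c8: stall | r0:Mul1,r1:4,r2:Add1,r3:Add2,r4:7,r5:9
c9: CDB Add1=63; issue ADD r4<-Add1 | r0:Mul1,r1:4,r2:63,r3:Add2,r4:Add1,r5:9
c10: CDB Add2=-3; issue MUL r0<-Mul2 | r0:Mul2,r1:4,r2:63,r3:-3,r4:Add1,r5:9
c11: CDB Mul1=112; issue MUL r1<-Mul1 | r0:Mul2,r1:Mul1,r2:63,r3:-3,r4:Add1,r5:9
c12: stall | r0:Mul2,r1:Mul1,r2:63,r3:-3,r4:Add1,r5:9
c13: CDB Add1=6; stall | r0:Mul2,r1:Mul1,r2:63,r3:-3,r4:6,r5:9
c14: stall | r0:Mul2,r1:Mul1,r2:63,r3:-3,r4:6,r5:9
c15: CDB Mul2=448; issue MUL r4<-Mul2 | r0:448,r1:Mul1,r2:63,r3:-3,r4:Mul2,r5:9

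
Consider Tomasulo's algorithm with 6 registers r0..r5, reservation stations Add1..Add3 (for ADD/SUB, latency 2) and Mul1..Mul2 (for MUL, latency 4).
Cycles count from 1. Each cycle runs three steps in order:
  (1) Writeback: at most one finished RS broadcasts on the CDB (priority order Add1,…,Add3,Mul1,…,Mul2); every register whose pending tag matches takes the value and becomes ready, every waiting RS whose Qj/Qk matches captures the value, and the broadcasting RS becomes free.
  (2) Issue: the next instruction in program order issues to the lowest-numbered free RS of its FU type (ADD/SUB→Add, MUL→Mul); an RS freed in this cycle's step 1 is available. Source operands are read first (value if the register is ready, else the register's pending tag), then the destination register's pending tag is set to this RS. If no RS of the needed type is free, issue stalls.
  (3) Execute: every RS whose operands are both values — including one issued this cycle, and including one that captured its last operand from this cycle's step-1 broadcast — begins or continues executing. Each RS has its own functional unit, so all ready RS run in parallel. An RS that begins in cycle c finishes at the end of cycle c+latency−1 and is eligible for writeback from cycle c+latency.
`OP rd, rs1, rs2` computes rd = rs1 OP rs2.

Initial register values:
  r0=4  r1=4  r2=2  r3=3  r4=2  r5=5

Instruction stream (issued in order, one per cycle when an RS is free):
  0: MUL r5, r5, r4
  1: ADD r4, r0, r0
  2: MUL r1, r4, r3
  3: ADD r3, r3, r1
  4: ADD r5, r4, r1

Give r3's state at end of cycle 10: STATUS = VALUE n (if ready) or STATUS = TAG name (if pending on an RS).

STATUS = VALUE 27

  c1: issue MUL r5<-Mul1  regs: r0:4,r1:4,r2:2,r3:3,r4:2,r5:Mul1
  c2: issue ADD r4<-Add1  regs: r0:4,r1:4,r2:2,r3:3,r4:Add1,r5:Mul1
  c3: issue MUL r1<-Mul2  regs: r0:4,r1:Mul2,r2:2,r3:3,r4:Add1,r5:Mul1
  c4: CDB Add1=8; issue ADD r3<-Add1  regs: r0:4,r1:Mul2,r2:2,r3:Add1,r4:8,r5:Mul1
  c5: CDB Mul1=10; issue ADD r5<-Add2  regs: r0:4,r1:Mul2,r2:2,r3:Add1,r4:8,r5:Add2
  c6: -  regs: r0:4,r1:Mul2,r2:2,r3:Add1,r4:8,r5:Add2
  c7: -  regs: r0:4,r1:Mul2,r2:2,r3:Add1,r4:8,r5:Add2
  c8: CDB Mul2=24  regs: r0:4,r1:24,r2:2,r3:Add1,r4:8,r5:Add2
  c9: -  regs: r0:4,r1:24,r2:2,r3:Add1,r4:8,r5:Add2
  c10: CDB Add1=27  regs: r0:4,r1:24,r2:2,r3:27,r4:8,r5:Add2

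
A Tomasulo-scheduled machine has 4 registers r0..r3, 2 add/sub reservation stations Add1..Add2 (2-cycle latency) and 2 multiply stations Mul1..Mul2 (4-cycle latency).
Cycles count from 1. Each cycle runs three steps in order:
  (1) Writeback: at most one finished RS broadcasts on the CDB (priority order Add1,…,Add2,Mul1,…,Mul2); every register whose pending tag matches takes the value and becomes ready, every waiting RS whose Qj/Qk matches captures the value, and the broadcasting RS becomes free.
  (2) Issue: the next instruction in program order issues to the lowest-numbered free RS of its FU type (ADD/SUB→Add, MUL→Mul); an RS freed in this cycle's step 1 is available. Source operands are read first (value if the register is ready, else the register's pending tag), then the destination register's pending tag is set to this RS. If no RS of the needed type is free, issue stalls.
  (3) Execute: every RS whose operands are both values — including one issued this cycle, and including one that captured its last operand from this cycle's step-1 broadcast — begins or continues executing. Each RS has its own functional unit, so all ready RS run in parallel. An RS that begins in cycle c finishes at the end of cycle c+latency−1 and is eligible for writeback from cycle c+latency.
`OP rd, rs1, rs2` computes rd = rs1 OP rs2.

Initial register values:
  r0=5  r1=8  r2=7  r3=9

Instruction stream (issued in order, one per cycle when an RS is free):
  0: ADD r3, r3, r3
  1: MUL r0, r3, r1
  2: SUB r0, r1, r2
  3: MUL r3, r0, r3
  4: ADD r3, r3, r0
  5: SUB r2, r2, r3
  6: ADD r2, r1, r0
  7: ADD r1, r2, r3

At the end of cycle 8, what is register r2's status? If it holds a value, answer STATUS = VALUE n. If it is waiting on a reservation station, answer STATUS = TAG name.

c1: issue ADD r3<-Add1 | r0:5,r1:8,r2:7,r3:Add1
c2: issue MUL r0<-Mul1 | r0:Mul1,r1:8,r2:7,r3:Add1
c3: CDB Add1=18; issue SUB r0<-Add1 | r0:Add1,r1:8,r2:7,r3:18
c4: issue MUL r3<-Mul2 | r0:Add1,r1:8,r2:7,r3:Mul2
c5: CDB Add1=1; issue ADD r3<-Add1 | r0:1,r1:8,r2:7,r3:Add1
c6: issue SUB r2<-Add2 | r0:1,r1:8,r2:Add2,r3:Add1
c7: CDB Mul1=144; stall | r0:1,r1:8,r2:Add2,r3:Add1
c8: stall | r0:1,r1:8,r2:Add2,r3:Add1

STATUS = TAG Add2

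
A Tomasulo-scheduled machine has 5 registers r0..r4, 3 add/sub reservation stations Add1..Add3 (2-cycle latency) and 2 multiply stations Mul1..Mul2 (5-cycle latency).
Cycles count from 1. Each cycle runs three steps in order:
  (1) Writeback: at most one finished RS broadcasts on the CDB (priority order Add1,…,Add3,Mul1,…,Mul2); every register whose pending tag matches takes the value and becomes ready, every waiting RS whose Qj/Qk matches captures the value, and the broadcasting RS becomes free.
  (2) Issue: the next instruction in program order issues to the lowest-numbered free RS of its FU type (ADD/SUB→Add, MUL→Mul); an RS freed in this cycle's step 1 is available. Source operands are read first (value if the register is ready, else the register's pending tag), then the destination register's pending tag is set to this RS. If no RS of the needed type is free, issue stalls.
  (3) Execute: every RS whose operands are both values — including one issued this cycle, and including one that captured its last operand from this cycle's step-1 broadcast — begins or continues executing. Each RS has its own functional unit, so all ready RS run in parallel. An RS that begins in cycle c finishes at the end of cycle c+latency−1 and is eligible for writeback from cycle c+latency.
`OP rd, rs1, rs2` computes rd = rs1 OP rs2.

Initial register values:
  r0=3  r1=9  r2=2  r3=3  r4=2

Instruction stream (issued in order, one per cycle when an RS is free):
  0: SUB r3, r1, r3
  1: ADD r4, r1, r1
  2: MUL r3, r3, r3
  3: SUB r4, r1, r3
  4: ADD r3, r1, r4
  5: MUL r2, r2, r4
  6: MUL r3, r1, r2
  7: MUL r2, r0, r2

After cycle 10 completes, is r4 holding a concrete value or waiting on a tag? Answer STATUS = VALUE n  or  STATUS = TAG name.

c1: issue SUB r3<-Add1 | r0:3,r1:9,r2:2,r3:Add1,r4:2
c2: issue ADD r4<-Add2 | r0:3,r1:9,r2:2,r3:Add1,r4:Add2
c3: CDB Add1=6; issue MUL r3<-Mul1 | r0:3,r1:9,r2:2,r3:Mul1,r4:Add2
c4: CDB Add2=18; issue SUB r4<-Add1 | r0:3,r1:9,r2:2,r3:Mul1,r4:Add1
c5: issue ADD r3<-Add2 | r0:3,r1:9,r2:2,r3:Add2,r4:Add1
c6: issue MUL r2<-Mul2 | r0:3,r1:9,r2:Mul2,r3:Add2,r4:Add1
c7: stall | r0:3,r1:9,r2:Mul2,r3:Add2,r4:Add1
c8: CDB Mul1=36; issue MUL r3<-Mul1 | r0:3,r1:9,r2:Mul2,r3:Mul1,r4:Add1
c9: stall | r0:3,r1:9,r2:Mul2,r3:Mul1,r4:Add1
c10: CDB Add1=-27; stall | r0:3,r1:9,r2:Mul2,r3:Mul1,r4:-27

STATUS = VALUE -27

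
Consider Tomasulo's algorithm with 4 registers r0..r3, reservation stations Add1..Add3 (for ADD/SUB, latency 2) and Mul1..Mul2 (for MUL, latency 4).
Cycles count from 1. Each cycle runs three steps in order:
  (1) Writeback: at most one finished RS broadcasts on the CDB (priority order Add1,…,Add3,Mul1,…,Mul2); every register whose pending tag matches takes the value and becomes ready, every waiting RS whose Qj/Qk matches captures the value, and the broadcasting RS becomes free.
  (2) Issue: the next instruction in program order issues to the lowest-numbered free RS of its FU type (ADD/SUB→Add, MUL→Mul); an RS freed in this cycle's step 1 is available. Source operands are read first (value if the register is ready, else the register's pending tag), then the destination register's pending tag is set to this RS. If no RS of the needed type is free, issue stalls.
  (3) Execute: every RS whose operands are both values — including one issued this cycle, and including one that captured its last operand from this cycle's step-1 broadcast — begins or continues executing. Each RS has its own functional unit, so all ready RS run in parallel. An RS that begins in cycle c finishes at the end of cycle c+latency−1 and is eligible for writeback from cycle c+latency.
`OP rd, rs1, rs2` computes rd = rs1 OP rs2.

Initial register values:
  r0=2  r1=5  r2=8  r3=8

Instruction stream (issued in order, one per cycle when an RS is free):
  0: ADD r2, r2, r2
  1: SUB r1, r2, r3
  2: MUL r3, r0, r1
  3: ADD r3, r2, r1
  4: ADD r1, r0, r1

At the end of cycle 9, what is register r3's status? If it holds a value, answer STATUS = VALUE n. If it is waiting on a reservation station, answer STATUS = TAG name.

c1: issue ADD r2<-Add1 | r0:2,r1:5,r2:Add1,r3:8
c2: issue SUB r1<-Add2 | r0:2,r1:Add2,r2:Add1,r3:8
c3: CDB Add1=16; issue MUL r3<-Mul1 | r0:2,r1:Add2,r2:16,r3:Mul1
c4: issue ADD r3<-Add1 | r0:2,r1:Add2,r2:16,r3:Add1
c5: CDB Add2=8; issue ADD r1<-Add2 | r0:2,r1:Add2,r2:16,r3:Add1
c6: - | r0:2,r1:Add2,r2:16,r3:Add1
c7: CDB Add1=24 | r0:2,r1:Add2,r2:16,r3:24
c8: CDB Add2=10 | r0:2,r1:10,r2:16,r3:24
c9: CDB Mul1=16 | r0:2,r1:10,r2:16,r3:24

STATUS = VALUE 24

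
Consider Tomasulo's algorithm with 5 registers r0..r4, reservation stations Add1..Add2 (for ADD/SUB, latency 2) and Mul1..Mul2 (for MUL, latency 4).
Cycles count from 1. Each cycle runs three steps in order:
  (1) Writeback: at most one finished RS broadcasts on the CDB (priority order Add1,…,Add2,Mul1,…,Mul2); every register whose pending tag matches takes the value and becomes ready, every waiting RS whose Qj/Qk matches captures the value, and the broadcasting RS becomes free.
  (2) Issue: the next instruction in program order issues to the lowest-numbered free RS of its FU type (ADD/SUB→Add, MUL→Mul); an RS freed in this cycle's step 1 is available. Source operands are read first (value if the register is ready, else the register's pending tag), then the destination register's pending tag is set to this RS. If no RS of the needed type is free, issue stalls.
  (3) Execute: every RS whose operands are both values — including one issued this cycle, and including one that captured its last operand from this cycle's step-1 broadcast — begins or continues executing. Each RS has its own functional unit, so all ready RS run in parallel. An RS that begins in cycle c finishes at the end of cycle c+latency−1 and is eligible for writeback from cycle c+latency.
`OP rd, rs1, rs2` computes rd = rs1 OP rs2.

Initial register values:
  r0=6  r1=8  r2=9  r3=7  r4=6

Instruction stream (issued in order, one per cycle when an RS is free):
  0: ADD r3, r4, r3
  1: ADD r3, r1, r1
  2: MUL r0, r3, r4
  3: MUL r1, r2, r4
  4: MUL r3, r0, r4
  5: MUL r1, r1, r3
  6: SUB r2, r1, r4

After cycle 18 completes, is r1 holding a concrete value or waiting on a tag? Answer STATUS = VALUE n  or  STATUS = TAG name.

STATUS = VALUE 31104

  c1: issue ADD r3<-Add1  regs: r0:6,r1:8,r2:9,r3:Add1,r4:6
  c2: issue ADD r3<-Add2  regs: r0:6,r1:8,r2:9,r3:Add2,r4:6
  c3: CDB Add1=13; issue MUL r0<-Mul1  regs: r0:Mul1,r1:8,r2:9,r3:Add2,r4:6
  c4: CDB Add2=16; issue MUL r1<-Mul2  regs: r0:Mul1,r1:Mul2,r2:9,r3:16,r4:6
  c5: stall  regs: r0:Mul1,r1:Mul2,r2:9,r3:16,r4:6
  c6: stall  regs: r0:Mul1,r1:Mul2,r2:9,r3:16,r4:6
  c7: stall  regs: r0:Mul1,r1:Mul2,r2:9,r3:16,r4:6
  c8: CDB Mul1=96; issue MUL r3<-Mul1  regs: r0:96,r1:Mul2,r2:9,r3:Mul1,r4:6
  c9: CDB Mul2=54; issue MUL r1<-Mul2  regs: r0:96,r1:Mul2,r2:9,r3:Mul1,r4:6
  c10: issue SUB r2<-Add1  regs: r0:96,r1:Mul2,r2:Add1,r3:Mul1,r4:6
  c11: -  regs: r0:96,r1:Mul2,r2:Add1,r3:Mul1,r4:6
  c12: CDB Mul1=576  regs: r0:96,r1:Mul2,r2:Add1,r3:576,r4:6
  c13: -  regs: r0:96,r1:Mul2,r2:Add1,r3:576,r4:6
  c14: -  regs: r0:96,r1:Mul2,r2:Add1,r3:576,r4:6
  c15: -  regs: r0:96,r1:Mul2,r2:Add1,r3:576,r4:6
  c16: CDB Mul2=31104  regs: r0:96,r1:31104,r2:Add1,r3:576,r4:6
  c17: -  regs: r0:96,r1:31104,r2:Add1,r3:576,r4:6
  c18: CDB Add1=31098  regs: r0:96,r1:31104,r2:31098,r3:576,r4:6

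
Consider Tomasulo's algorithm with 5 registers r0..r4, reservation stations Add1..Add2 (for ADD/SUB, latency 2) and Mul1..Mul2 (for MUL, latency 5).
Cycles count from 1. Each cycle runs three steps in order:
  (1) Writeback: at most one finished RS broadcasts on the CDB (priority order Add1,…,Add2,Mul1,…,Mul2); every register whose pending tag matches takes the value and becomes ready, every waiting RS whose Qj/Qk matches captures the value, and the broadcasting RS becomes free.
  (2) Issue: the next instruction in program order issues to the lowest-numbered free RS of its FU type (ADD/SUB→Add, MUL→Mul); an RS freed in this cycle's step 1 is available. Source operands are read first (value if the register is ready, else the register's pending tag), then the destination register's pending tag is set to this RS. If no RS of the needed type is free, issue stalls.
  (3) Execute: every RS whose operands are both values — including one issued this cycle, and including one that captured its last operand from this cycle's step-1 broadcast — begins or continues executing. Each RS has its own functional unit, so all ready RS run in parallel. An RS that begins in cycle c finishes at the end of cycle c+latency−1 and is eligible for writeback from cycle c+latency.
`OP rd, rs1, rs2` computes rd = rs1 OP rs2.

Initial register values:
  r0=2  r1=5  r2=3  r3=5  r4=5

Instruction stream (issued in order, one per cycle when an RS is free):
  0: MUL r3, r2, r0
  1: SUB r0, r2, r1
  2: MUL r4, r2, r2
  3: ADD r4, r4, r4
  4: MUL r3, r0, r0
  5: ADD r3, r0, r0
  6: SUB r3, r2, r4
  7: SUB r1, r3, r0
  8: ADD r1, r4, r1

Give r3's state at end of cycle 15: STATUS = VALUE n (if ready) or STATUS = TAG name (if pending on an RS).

  c1: issue MUL r3<-Mul1  regs: r0:2,r1:5,r2:3,r3:Mul1,r4:5
  c2: issue SUB r0<-Add1  regs: r0:Add1,r1:5,r2:3,r3:Mul1,r4:5
  c3: issue MUL r4<-Mul2  regs: r0:Add1,r1:5,r2:3,r3:Mul1,r4:Mul2
  c4: CDB Add1=-2; issue ADD r4<-Add1  regs: r0:-2,r1:5,r2:3,r3:Mul1,r4:Add1
  c5: stall  regs: r0:-2,r1:5,r2:3,r3:Mul1,r4:Add1
  c6: CDB Mul1=6; issue MUL r3<-Mul1  regs: r0:-2,r1:5,r2:3,r3:Mul1,r4:Add1
  c7: issue ADD r3<-Add2  regs: r0:-2,r1:5,r2:3,r3:Add2,r4:Add1
  c8: CDB Mul2=9; stall  regs: r0:-2,r1:5,r2:3,r3:Add2,r4:Add1
  c9: CDB Add2=-4; issue SUB r3<-Add2  regs: r0:-2,r1:5,r2:3,r3:Add2,r4:Add1
  c10: CDB Add1=18; issue SUB r1<-Add1  regs: r0:-2,r1:Add1,r2:3,r3:Add2,r4:18
  c11: CDB Mul1=4; stall  regs: r0:-2,r1:Add1,r2:3,r3:Add2,r4:18
  c12: CDB Add2=-15; issue ADD r1<-Add2  regs: r0:-2,r1:Add2,r2:3,r3:-15,r4:18
  c13: -  regs: r0:-2,r1:Add2,r2:3,r3:-15,r4:18
  c14: CDB Add1=-13  regs: r0:-2,r1:Add2,r2:3,r3:-15,r4:18
  c15: -  regs: r0:-2,r1:Add2,r2:3,r3:-15,r4:18

STATUS = VALUE -15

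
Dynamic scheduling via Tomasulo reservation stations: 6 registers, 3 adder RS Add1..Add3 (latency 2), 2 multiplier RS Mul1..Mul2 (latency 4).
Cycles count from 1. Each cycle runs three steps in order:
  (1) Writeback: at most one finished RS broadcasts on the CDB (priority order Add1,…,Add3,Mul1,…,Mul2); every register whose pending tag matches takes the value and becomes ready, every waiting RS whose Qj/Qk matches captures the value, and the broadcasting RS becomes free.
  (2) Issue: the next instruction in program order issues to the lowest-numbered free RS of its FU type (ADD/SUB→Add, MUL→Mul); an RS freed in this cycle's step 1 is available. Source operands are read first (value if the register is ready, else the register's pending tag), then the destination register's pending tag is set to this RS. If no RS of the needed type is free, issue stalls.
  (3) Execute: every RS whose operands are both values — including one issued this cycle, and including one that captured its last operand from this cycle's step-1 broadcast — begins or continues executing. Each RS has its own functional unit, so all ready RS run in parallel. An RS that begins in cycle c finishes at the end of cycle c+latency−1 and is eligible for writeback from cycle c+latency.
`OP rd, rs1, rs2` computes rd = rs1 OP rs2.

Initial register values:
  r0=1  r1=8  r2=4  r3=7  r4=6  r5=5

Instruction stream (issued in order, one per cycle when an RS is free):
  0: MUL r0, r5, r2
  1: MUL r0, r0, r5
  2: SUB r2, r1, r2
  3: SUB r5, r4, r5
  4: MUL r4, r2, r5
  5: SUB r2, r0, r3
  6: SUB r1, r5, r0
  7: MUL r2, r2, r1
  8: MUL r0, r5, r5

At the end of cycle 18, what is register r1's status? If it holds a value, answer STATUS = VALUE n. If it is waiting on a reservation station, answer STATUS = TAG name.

c1: issue MUL r0<-Mul1 | r0:Mul1,r1:8,r2:4,r3:7,r4:6,r5:5
c2: issue MUL r0<-Mul2 | r0:Mul2,r1:8,r2:4,r3:7,r4:6,r5:5
c3: issue SUB r2<-Add1 | r0:Mul2,r1:8,r2:Add1,r3:7,r4:6,r5:5
c4: issue SUB r5<-Add2 | r0:Mul2,r1:8,r2:Add1,r3:7,r4:6,r5:Add2
c5: CDB Add1=4; stall | r0:Mul2,r1:8,r2:4,r3:7,r4:6,r5:Add2
c6: CDB Add2=1; stall | r0:Mul2,r1:8,r2:4,r3:7,r4:6,r5:1
c7: CDB Mul1=20; issue MUL r4<-Mul1 | r0:Mul2,r1:8,r2:4,r3:7,r4:Mul1,r5:1
c8: issue SUB r2<-Add1 | r0:Mul2,r1:8,r2:Add1,r3:7,r4:Mul1,r5:1
c9: issue SUB r1<-Add2 | r0:Mul2,r1:Add2,r2:Add1,r3:7,r4:Mul1,r5:1
c10: stall | r0:Mul2,r1:Add2,r2:Add1,r3:7,r4:Mul1,r5:1
c11: CDB Mul1=4; issue MUL r2<-Mul1 | r0:Mul2,r1:Add2,r2:Mul1,r3:7,r4:4,r5:1
c12: CDB Mul2=100; issue MUL r0<-Mul2 | r0:Mul2,r1:Add2,r2:Mul1,r3:7,r4:4,r5:1
c13: - | r0:Mul2,r1:Add2,r2:Mul1,r3:7,r4:4,r5:1
c14: CDB Add1=93 | r0:Mul2,r1:Add2,r2:Mul1,r3:7,r4:4,r5:1
c15: CDB Add2=-99 | r0:Mul2,r1:-99,r2:Mul1,r3:7,r4:4,r5:1
c16: CDB Mul2=1 | r0:1,r1:-99,r2:Mul1,r3:7,r4:4,r5:1
c17: - | r0:1,r1:-99,r2:Mul1,r3:7,r4:4,r5:1
c18: - | r0:1,r1:-99,r2:Mul1,r3:7,r4:4,r5:1

STATUS = VALUE -99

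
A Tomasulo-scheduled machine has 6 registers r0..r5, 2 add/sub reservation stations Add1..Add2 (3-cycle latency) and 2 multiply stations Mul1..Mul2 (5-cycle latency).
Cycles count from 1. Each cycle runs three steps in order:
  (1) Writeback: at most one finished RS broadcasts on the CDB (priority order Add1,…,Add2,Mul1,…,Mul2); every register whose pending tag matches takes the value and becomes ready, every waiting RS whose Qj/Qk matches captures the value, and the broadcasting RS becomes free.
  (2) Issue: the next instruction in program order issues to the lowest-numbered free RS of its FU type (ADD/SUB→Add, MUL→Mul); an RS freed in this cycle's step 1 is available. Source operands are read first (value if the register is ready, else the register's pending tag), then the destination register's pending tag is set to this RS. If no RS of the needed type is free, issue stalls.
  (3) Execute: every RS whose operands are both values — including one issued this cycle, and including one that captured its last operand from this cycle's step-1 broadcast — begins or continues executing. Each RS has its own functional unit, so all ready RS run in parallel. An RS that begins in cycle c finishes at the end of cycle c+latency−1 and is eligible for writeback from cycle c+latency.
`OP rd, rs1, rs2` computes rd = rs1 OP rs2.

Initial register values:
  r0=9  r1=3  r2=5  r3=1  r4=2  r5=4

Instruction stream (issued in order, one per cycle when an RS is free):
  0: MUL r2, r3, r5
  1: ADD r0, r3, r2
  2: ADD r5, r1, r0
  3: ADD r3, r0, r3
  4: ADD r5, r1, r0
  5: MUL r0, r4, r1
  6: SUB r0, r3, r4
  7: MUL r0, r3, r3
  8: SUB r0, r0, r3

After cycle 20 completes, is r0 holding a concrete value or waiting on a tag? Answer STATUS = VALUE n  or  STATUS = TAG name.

cycle 1: issue MUL r2<-Mul1 // r0:9,r1:3,r2:Mul1,r3:1,r4:2,r5:4
cycle 2: issue ADD r0<-Add1 // r0:Add1,r1:3,r2:Mul1,r3:1,r4:2,r5:4
cycle 3: issue ADD r5<-Add2 // r0:Add1,r1:3,r2:Mul1,r3:1,r4:2,r5:Add2
cycle 4: stall // r0:Add1,r1:3,r2:Mul1,r3:1,r4:2,r5:Add2
cycle 5: stall // r0:Add1,r1:3,r2:Mul1,r3:1,r4:2,r5:Add2
cycle 6: CDB Mul1=4; stall // r0:Add1,r1:3,r2:4,r3:1,r4:2,r5:Add2
cycle 7: stall // r0:Add1,r1:3,r2:4,r3:1,r4:2,r5:Add2
cycle 8: stall // r0:Add1,r1:3,r2:4,r3:1,r4:2,r5:Add2
cycle 9: CDB Add1=5; issue ADD r3<-Add1 // r0:5,r1:3,r2:4,r3:Add1,r4:2,r5:Add2
cycle 10: stall // r0:5,r1:3,r2:4,r3:Add1,r4:2,r5:Add2
cycle 11: stall // r0:5,r1:3,r2:4,r3:Add1,r4:2,r5:Add2
cycle 12: CDB Add1=6; issue ADD r5<-Add1 // r0:5,r1:3,r2:4,r3:6,r4:2,r5:Add1
cycle 13: CDB Add2=8; issue MUL r0<-Mul1 // r0:Mul1,r1:3,r2:4,r3:6,r4:2,r5:Add1
cycle 14: issue SUB r0<-Add2 // r0:Add2,r1:3,r2:4,r3:6,r4:2,r5:Add1
cycle 15: CDB Add1=8; issue MUL r0<-Mul2 // r0:Mul2,r1:3,r2:4,r3:6,r4:2,r5:8
cycle 16: issue SUB r0<-Add1 // r0:Add1,r1:3,r2:4,r3:6,r4:2,r5:8
cycle 17: CDB Add2=4 // r0:Add1,r1:3,r2:4,r3:6,r4:2,r5:8
cycle 18: CDB Mul1=6 // r0:Add1,r1:3,r2:4,r3:6,r4:2,r5:8
cycle 19: - // r0:Add1,r1:3,r2:4,r3:6,r4:2,r5:8
cycle 20: CDB Mul2=36 // r0:Add1,r1:3,r2:4,r3:6,r4:2,r5:8

STATUS = TAG Add1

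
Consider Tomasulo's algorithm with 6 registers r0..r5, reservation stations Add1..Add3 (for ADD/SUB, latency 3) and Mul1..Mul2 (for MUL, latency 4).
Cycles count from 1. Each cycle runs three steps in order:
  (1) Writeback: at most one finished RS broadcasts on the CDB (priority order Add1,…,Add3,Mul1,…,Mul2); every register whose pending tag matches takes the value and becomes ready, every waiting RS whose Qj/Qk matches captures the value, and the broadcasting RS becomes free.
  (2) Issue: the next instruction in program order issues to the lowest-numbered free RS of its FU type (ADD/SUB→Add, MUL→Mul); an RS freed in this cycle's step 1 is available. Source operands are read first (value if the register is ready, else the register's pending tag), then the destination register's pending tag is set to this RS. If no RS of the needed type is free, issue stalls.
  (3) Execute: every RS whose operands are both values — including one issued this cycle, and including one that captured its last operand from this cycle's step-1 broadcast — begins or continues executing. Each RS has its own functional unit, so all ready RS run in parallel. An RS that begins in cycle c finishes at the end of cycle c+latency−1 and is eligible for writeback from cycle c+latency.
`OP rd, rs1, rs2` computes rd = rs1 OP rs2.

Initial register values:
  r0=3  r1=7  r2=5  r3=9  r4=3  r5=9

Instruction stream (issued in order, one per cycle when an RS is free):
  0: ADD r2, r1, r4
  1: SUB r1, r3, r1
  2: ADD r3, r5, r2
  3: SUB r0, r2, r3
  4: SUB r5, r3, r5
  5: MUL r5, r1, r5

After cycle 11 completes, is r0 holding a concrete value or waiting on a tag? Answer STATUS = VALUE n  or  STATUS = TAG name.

  c1: issue ADD r2<-Add1  regs: r0:3,r1:7,r2:Add1,r3:9,r4:3,r5:9
  c2: issue SUB r1<-Add2  regs: r0:3,r1:Add2,r2:Add1,r3:9,r4:3,r5:9
  c3: issue ADD r3<-Add3  regs: r0:3,r1:Add2,r2:Add1,r3:Add3,r4:3,r5:9
  c4: CDB Add1=10; issue SUB r0<-Add1  regs: r0:Add1,r1:Add2,r2:10,r3:Add3,r4:3,r5:9
  c5: CDB Add2=2; issue SUB r5<-Add2  regs: r0:Add1,r1:2,r2:10,r3:Add3,r4:3,r5:Add2
  c6: issue MUL r5<-Mul1  regs: r0:Add1,r1:2,r2:10,r3:Add3,r4:3,r5:Mul1
  c7: CDB Add3=19  regs: r0:Add1,r1:2,r2:10,r3:19,r4:3,r5:Mul1
  c8: -  regs: r0:Add1,r1:2,r2:10,r3:19,r4:3,r5:Mul1
  c9: -  regs: r0:Add1,r1:2,r2:10,r3:19,r4:3,r5:Mul1
  c10: CDB Add1=-9  regs: r0:-9,r1:2,r2:10,r3:19,r4:3,r5:Mul1
  c11: CDB Add2=10  regs: r0:-9,r1:2,r2:10,r3:19,r4:3,r5:Mul1

STATUS = VALUE -9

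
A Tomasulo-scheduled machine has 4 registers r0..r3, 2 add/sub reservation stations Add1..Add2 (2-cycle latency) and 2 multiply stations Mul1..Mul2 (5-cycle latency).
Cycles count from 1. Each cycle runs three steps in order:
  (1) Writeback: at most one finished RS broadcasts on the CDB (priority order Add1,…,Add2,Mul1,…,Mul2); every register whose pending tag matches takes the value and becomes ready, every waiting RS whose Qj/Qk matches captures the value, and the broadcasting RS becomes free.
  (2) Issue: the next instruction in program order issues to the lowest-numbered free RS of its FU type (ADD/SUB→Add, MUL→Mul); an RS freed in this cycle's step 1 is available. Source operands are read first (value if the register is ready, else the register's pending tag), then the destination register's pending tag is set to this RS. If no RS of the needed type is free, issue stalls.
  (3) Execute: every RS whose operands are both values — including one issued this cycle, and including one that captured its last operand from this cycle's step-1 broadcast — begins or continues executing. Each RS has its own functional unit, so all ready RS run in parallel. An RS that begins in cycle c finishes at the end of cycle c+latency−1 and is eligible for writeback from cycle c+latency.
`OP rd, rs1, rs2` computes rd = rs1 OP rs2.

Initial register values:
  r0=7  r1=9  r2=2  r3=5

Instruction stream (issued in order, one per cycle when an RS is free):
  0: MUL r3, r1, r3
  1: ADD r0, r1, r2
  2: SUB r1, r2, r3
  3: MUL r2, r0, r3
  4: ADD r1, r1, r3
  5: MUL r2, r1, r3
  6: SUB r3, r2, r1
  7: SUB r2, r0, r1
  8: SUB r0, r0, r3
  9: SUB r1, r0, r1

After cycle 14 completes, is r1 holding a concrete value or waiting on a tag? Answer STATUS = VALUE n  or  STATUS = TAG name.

cycle 1: issue MUL r3<-Mul1 // r0:7,r1:9,r2:2,r3:Mul1
cycle 2: issue ADD r0<-Add1 // r0:Add1,r1:9,r2:2,r3:Mul1
cycle 3: issue SUB r1<-Add2 // r0:Add1,r1:Add2,r2:2,r3:Mul1
cycle 4: CDB Add1=11; issue MUL r2<-Mul2 // r0:11,r1:Add2,r2:Mul2,r3:Mul1
cycle 5: issue ADD r1<-Add1 // r0:11,r1:Add1,r2:Mul2,r3:Mul1
cycle 6: CDB Mul1=45; issue MUL r2<-Mul1 // r0:11,r1:Add1,r2:Mul1,r3:45
cycle 7: stall // r0:11,r1:Add1,r2:Mul1,r3:45
cycle 8: CDB Add2=-43; issue SUB r3<-Add2 // r0:11,r1:Add1,r2:Mul1,r3:Add2
cycle 9: stall // r0:11,r1:Add1,r2:Mul1,r3:Add2
cycle 10: CDB Add1=2; issue SUB r2<-Add1 // r0:11,r1:2,r2:Add1,r3:Add2
cycle 11: CDB Mul2=495; stall // r0:11,r1:2,r2:Add1,r3:Add2
cycle 12: CDB Add1=9; issue SUB r0<-Add1 // r0:Add1,r1:2,r2:9,r3:Add2
cycle 13: stall // r0:Add1,r1:2,r2:9,r3:Add2
cycle 14: stall // r0:Add1,r1:2,r2:9,r3:Add2

STATUS = VALUE 2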